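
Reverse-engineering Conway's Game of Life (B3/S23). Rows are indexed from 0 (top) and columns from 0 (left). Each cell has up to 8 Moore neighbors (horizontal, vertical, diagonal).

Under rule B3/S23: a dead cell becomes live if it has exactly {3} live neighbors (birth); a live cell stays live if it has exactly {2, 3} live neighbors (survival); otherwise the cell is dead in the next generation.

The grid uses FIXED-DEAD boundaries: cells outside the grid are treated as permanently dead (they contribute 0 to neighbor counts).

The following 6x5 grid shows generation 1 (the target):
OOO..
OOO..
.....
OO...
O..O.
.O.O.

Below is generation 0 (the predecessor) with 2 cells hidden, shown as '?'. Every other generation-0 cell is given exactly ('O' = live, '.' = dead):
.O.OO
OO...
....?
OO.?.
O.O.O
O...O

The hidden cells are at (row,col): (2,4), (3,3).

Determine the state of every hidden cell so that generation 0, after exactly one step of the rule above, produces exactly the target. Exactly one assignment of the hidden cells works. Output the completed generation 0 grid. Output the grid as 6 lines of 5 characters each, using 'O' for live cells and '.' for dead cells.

Answer: .O.OO
OO...
.....
OO...
O.O.O
O...O

Derivation:
Hidden generation-0 cells (in order): (2,4), (3,3).
A hidden cell only influences target cells in its own 3x3 neighborhood. Try each of the 2^2 = 4 assignments, step the completed generation 0 forward once under B3/S23, and compare with the target:
  (2,4)=. (3,3)=. -> step reproduces the target at every cell -> ACCEPT
  (2,4)=. (3,3)=O -> step gives (2,2)='O' but target has '.' -> reject
  (2,4)=O (3,3)=. -> step gives (1,3)='O' but target has '.' -> reject
  (2,4)=O (3,3)=O -> step gives (1,3)='O' but target has '.' -> reject
Unique solution: (2,4)=dead, (3,3)=dead.
Check: live-neighbor counts of every cell in the completed generation 0:
32311
22322
44200
23221
35131
13131
Applying B3/S23 to generation 0 with these counts gives:
OOO..
OOO..
.....
OO...
O..O.
.O.O.
which matches the target exactly.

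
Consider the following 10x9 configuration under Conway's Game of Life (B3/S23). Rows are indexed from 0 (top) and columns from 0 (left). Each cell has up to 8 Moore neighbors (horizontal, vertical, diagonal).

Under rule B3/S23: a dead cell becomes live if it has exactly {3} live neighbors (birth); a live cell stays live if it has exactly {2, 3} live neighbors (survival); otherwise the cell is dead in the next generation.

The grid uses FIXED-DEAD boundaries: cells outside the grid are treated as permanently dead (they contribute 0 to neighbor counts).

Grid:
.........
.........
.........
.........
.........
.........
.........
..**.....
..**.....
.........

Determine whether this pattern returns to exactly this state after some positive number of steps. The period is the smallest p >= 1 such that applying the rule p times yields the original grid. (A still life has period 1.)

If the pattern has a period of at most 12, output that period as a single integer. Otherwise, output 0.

Simulating and comparing each generation to the original:
Gen 0 (original, given above): 4 live cells
Gen 1: 4 live cells, MATCHES original -> period = 1

Answer: 1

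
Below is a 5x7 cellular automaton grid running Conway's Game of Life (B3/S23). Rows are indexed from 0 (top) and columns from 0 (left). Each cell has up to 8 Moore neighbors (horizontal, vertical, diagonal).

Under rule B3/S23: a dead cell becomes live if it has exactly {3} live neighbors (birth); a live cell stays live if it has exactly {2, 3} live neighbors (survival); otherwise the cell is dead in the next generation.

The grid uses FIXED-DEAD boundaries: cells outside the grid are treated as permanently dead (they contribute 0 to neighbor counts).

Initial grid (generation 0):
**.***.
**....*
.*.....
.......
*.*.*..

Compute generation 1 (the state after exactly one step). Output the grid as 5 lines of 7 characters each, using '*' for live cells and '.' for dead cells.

Simulating step by step:
Generation 0 (given above): 12 live cells
Generation 1: 10 live cells
(generation 1 grid is the final answer)

Answer: ***.**.
....**.
**.....
.*.....
.......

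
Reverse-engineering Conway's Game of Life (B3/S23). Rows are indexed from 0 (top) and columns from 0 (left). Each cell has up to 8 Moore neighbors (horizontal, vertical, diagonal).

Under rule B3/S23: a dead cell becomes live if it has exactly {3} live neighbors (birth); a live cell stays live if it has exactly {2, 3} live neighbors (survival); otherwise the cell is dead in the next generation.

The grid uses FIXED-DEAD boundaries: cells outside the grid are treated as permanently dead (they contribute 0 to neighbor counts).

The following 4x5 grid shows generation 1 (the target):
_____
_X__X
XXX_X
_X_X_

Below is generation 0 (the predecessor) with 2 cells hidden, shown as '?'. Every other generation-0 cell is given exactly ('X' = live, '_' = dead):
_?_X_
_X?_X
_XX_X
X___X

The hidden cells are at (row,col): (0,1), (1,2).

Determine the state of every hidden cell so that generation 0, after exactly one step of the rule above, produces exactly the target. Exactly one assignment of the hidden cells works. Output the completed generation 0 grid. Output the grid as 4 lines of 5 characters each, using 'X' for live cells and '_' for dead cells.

Answer: ___X_
_X__X
_XX_X
X___X

Derivation:
Hidden generation-0 cells (in order): (0,1), (1,2).
A hidden cell only influences target cells in its own 3x3 neighborhood. Try each of the 2^2 = 4 assignments, step the completed generation 0 forward once under B3/S23, and compare with the target:
  (0,1)=_ (1,2)=_ -> step reproduces the target at every cell -> ACCEPT
  (0,1)=_ (1,2)=X -> step gives (0,2)='X' but target has '_' -> reject
  (0,1)=X (1,2)=_ -> step gives (0,2)='X' but target has '_' -> reject
  (0,1)=X (1,2)=X -> step gives (0,1)='X' but target has '_' -> reject
Unique solution: (0,1)=dead, (1,2)=dead.
Check: live-neighbor counts of every cell in the completed generation 0:
11212
22442
33242
13231
Applying B3/S23 to generation 0 with these counts gives:
_____
_X__X
XXX_X
_X_X_
which matches the target exactly.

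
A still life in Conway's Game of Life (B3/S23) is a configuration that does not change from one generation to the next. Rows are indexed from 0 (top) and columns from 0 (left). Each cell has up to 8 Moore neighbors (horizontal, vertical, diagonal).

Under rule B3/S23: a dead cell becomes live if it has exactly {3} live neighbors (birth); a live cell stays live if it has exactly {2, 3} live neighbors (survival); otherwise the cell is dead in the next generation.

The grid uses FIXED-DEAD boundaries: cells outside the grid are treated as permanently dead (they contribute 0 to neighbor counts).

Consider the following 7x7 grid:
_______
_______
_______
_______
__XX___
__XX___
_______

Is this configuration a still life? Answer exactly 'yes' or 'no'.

Compute generation 1 and compare to generation 0 (given above):
Generation 1:
_______
_______
_______
_______
__XX___
__XX___
_______
The grids are IDENTICAL -> still life.

Answer: yes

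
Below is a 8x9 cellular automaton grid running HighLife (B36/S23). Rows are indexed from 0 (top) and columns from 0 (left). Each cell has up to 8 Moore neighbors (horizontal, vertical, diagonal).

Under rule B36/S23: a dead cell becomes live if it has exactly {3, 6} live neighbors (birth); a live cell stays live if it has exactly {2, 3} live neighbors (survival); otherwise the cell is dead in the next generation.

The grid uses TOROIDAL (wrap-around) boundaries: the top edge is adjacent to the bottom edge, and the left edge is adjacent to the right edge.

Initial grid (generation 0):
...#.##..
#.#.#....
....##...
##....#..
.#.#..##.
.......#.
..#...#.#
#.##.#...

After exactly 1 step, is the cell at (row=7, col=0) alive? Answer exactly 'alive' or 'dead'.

Answer: dead

Derivation:
Simulating step by step:
Generation 0 (given above): 23 live cells
Generation 1: 32 live cells
.....##..
......#..
#..###...
###.#.##.
###...###
..#.....#
.###..###
.###.#.#.

Cell (7,0) at generation 1: 0 -> dead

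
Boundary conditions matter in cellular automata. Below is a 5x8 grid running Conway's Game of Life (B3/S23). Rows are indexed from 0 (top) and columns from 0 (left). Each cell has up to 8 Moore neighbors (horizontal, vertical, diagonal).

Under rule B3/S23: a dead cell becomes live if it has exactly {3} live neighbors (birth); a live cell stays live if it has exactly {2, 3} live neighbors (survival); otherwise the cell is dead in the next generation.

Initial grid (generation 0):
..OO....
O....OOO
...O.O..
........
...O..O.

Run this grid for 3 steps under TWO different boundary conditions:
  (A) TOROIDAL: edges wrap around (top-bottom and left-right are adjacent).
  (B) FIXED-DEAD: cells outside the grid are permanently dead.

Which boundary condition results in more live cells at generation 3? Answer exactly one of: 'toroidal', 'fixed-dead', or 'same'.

Under TOROIDAL boundary, generation 3:
.OO...O.
O.....O.
......O.
....OOO.
.....OO.
Population = 11

Under FIXED-DEAD boundary, generation 3:
.....OO.
......OO
....O.O.
.....O..
........
Population = 7

Comparison: toroidal=11, fixed-dead=7 -> toroidal

Answer: toroidal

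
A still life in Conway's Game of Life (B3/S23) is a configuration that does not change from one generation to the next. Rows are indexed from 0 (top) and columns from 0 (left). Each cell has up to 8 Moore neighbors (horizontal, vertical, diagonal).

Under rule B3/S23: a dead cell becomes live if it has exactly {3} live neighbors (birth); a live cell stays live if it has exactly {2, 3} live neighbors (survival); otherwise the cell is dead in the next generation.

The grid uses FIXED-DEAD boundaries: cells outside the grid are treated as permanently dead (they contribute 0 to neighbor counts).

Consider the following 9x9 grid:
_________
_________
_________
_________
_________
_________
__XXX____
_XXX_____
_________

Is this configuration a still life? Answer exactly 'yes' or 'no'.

Answer: no

Derivation:
Compute generation 1 and compare to generation 0 (given above):
Generation 1:
_________
_________
_________
_________
_________
___X_____
_X__X____
_X__X____
__X______
Cell (5,3) differs: gen0=0 vs gen1=1 -> NOT a still life.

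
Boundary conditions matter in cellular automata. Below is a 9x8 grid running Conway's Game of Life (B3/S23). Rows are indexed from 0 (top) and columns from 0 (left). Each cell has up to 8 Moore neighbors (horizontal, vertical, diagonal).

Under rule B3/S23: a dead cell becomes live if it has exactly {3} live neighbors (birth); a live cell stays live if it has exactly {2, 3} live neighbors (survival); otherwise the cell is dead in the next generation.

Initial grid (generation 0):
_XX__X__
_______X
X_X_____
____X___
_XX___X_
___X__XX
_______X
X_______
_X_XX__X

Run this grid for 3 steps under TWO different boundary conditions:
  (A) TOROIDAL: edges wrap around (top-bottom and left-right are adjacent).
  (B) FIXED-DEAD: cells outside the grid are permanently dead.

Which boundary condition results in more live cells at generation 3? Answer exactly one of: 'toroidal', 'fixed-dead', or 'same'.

Answer: toroidal

Derivation:
Under TOROIDAL boundary, generation 3:
XX_XXXX_
__X_X___
_X__X___
________
_X___X__
___XX___
__X_____
X____XX_
_X__X__X
Population = 21

Under FIXED-DEAD boundary, generation 3:
________
________
__X_X___
_X____X_
_X___XX_
__XXXX_X
________
________
________
Population = 12

Comparison: toroidal=21, fixed-dead=12 -> toroidal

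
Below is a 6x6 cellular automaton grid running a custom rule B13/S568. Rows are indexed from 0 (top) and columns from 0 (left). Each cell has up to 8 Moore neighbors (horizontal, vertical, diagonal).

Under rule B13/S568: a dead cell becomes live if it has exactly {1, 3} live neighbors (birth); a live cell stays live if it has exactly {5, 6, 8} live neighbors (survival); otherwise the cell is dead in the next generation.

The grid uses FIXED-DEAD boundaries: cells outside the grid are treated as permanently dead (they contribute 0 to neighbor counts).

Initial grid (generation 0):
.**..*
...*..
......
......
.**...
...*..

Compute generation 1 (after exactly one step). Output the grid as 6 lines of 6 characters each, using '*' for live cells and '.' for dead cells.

Simulating step by step:
Generation 0 (given above): 7 live cells
Generation 1: 14 live cells
(generation 1 grid is the final answer)

Answer: *.....
*.*..*
..***.
*..*..
*...*.
*.*.*.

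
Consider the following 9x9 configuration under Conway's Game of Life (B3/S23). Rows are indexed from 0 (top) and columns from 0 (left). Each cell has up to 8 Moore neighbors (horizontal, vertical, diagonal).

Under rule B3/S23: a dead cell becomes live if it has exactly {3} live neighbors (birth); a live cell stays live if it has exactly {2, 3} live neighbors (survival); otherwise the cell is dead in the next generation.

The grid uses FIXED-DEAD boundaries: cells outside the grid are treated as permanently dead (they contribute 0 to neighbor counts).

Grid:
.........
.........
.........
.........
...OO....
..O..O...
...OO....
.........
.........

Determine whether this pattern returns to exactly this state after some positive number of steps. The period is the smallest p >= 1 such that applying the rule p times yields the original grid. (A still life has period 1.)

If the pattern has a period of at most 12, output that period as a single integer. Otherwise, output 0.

Answer: 1

Derivation:
Simulating and comparing each generation to the original:
Gen 0 (original, given above): 6 live cells
Gen 1: 6 live cells, MATCHES original -> period = 1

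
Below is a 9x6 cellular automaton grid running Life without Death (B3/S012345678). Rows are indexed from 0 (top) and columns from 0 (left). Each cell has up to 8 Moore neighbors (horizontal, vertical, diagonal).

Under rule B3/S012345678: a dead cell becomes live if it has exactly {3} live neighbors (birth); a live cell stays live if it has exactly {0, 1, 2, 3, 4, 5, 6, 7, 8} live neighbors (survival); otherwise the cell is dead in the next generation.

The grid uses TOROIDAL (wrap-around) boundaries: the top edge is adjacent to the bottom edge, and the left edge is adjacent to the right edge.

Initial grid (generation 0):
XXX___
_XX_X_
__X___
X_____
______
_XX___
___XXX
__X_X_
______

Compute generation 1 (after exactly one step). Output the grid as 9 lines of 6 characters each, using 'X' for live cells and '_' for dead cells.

Simulating step by step:
Generation 0 (given above): 15 live cells
Generation 1: 25 live cells
(generation 1 grid is the final answer)

Answer: XXXX__
XXX_X_
__XX__
X_____
_X____
_XXXX_
_X_XXX
__X_XX
__XX__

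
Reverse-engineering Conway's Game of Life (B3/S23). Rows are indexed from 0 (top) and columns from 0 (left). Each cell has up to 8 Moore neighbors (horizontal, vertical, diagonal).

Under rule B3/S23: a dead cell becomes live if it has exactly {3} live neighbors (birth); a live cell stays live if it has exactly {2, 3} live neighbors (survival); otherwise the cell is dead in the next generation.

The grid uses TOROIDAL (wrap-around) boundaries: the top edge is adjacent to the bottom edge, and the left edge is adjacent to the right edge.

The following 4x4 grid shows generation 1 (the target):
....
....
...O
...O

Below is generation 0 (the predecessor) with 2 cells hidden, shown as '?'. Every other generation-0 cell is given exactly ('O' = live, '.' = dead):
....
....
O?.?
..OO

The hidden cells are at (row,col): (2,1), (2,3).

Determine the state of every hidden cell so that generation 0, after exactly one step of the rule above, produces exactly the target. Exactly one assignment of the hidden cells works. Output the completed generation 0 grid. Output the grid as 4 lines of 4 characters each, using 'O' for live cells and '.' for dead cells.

Hidden generation-0 cells (in order): (2,1), (2,3).
A hidden cell only influences target cells in its own 3x3 neighborhood. Try each of the 2^2 = 4 assignments, step the completed generation 0 forward once under B3/S23, and compare with the target:
  (2,1)=. (2,3)=. -> step reproduces the target at every cell -> ACCEPT
  (2,1)=. (2,3)=O -> step gives (2,0)='O' but target has '.' -> reject
  (2,1)=O (2,3)=. -> step gives (2,0)='O' but target has '.' -> reject
  (2,1)=O (2,3)=O -> step gives (1,0)='O' but target has '.' -> reject
Unique solution: (2,1)=dead, (2,3)=dead.
Check: live-neighbor counts of every cell in the completed generation 0:
1122
1101
1223
2212
Applying B3/S23 to generation 0 with these counts gives:
....
....
...O
...O
which matches the target exactly.

Answer: ....
....
O...
..OO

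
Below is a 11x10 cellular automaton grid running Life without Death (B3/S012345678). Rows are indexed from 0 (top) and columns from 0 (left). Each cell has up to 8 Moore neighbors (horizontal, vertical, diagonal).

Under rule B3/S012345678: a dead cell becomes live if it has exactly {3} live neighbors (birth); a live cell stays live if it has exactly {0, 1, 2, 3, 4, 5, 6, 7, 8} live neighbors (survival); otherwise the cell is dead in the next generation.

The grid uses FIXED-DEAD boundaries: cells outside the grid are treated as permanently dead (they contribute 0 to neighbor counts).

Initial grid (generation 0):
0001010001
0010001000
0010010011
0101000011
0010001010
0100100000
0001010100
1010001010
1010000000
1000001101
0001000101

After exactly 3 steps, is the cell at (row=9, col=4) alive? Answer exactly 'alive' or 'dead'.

Simulating step by step:
Generation 0 (given above): 34 live cells
Generation 1: 61 live cells
0001010001
0011111011
0111010111
0101000011
0111001111
0111111100
0111111100
1011001110
1010001010
1100001101
0001001101
Generation 2: 74 live cells
0011011011
0111111011
0111010111
1101000011
1111001111
1111111100
1111111100
1011001110
1011011011
1110011101
0001001101
Generation 3: 79 live cells
0111011011
0111111011
0111010111
1101000011
1111001111
1111111100
1111111100
1011001111
1011011011
1110011101
0111011101

Cell (9,4) at generation 3: 0 -> dead

Answer: dead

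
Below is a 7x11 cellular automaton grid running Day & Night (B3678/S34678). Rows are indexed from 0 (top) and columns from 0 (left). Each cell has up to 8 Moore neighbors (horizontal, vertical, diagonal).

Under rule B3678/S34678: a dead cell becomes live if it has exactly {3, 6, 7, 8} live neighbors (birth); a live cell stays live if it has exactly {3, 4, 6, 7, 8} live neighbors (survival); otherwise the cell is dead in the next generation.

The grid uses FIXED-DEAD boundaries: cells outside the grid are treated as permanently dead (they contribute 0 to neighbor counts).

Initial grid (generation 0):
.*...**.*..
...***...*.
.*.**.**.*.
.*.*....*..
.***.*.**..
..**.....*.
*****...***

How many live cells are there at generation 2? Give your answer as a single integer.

Answer: 22

Derivation:
Simulating step by step:
Generation 0 (given above): 34 live cells
Generation 1: 26 live cells
.....*.....
...*.......
...*.......
****.*..**.
.***....**.
****...*.**
.***.....*.
Generation 2: 22 live cells
...........
....*......
.*.*.......
.***....**.
.**....*...
***.*....**
**.*....*.*
Population at generation 2: 22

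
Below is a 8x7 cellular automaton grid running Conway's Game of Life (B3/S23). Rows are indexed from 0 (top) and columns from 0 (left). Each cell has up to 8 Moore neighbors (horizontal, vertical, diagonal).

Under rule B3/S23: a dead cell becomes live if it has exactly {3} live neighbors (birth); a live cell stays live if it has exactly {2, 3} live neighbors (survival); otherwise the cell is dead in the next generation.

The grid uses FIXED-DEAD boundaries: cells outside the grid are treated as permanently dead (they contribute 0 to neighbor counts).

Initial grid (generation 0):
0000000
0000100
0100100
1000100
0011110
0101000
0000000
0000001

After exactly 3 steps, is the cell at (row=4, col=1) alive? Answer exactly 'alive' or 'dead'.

Answer: alive

Derivation:
Simulating step by step:
Generation 0 (given above): 12 live cells
Generation 1: 9 live cells
0000000
0000000
0001110
0110000
0110010
0001000
0000000
0000000
Generation 2: 9 live cells
0000000
0000100
0011100
0100010
0101000
0010000
0000000
0000000
Generation 3: 8 live cells
0000000
0000100
0011110
0100000
0100000
0010000
0000000
0000000

Cell (4,1) at generation 3: 1 -> alive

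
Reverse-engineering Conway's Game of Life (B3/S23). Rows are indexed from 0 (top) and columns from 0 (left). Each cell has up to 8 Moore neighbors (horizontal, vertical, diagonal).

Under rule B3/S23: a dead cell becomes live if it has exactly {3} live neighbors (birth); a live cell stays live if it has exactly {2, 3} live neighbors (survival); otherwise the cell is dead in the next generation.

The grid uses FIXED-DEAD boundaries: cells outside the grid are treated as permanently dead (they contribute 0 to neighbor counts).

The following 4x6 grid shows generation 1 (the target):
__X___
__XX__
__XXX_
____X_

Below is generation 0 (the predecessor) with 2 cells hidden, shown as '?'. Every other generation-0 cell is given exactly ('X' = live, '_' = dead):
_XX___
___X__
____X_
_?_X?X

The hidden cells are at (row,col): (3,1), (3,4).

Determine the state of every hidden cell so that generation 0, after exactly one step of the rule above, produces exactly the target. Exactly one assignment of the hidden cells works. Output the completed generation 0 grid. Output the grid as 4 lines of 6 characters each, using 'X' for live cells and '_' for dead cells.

Hidden generation-0 cells (in order): (3,1), (3,4).
A hidden cell only influences target cells in its own 3x3 neighborhood. Try each of the 2^2 = 4 assignments, step the completed generation 0 forward once under B3/S23, and compare with the target:
  (3,1)=_ (3,4)=_ -> step gives (2,2)='_' but target has 'X' -> reject
  (3,1)=_ (3,4)=X -> step gives (2,2)='_' but target has 'X' -> reject
  (3,1)=X (3,4)=_ -> step reproduces the target at every cell -> ACCEPT
  (3,1)=X (3,4)=X -> step gives (2,3)='_' but target has 'X' -> reject
Unique solution: (3,1)=live, (3,4)=dead.
Check: live-neighbor counts of every cell in the completed generation 0:
112210
123221
113332
102131
Applying B3/S23 to generation 0 with these counts gives:
__X___
__XX__
__XXX_
____X_
which matches the target exactly.

Answer: _XX___
___X__
____X_
_X_X_X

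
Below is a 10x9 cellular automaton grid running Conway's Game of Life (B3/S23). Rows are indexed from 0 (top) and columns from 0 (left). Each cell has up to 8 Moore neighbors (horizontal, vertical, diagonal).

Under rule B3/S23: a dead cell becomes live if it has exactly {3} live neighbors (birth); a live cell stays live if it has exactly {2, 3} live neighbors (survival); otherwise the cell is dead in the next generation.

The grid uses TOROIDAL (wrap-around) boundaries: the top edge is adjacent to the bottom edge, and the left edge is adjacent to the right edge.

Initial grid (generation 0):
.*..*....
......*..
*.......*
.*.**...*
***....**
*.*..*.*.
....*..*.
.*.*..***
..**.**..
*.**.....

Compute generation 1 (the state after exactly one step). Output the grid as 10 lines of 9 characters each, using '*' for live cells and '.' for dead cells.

Answer: .***.....
*........
*......**
...*.....
....*.**.
*.**...*.
******...
...*....*
*....**.*
.....*...

Derivation:
Simulating step by step:
Generation 0 (given above): 32 live cells
Generation 1: 28 live cells
(generation 1 grid is the final answer)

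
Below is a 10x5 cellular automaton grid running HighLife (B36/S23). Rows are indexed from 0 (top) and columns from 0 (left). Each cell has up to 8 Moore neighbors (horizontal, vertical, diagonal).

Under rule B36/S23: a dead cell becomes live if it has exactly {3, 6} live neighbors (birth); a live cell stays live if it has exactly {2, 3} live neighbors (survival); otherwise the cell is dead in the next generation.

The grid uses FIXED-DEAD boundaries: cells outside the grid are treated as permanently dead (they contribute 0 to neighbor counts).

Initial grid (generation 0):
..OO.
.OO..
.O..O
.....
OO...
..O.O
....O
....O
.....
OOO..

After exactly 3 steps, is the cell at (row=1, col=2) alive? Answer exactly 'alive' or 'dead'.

Simulating step by step:
Generation 0 (given above): 15 live cells
Generation 1: 14 live cells
.OOO.
.O...
.OO..
OO...
.O...
.O.O.
....O
.....
.O...
.O...
Generation 2: 9 live cells
.OO..
O.OO.
..O..
O....
.O...
..O..
.....
.....
.....
.....
Generation 3: 8 live cells
.OOO.
...O.
..OO.
.O...
.O...
.....
.....
.....
.....
.....

Cell (1,2) at generation 3: 0 -> dead

Answer: dead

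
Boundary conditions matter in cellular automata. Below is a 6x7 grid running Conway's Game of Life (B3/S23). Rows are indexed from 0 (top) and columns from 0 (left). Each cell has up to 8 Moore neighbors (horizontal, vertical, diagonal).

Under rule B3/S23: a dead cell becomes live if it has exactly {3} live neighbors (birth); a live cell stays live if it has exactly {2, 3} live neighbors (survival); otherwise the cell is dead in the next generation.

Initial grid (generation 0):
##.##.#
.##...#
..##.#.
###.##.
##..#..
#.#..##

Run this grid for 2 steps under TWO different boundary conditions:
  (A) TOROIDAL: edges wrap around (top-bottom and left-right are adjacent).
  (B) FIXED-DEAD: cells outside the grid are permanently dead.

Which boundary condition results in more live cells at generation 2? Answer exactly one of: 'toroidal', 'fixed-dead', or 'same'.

Answer: fixed-dead

Derivation:
Under TOROIDAL boundary, generation 2:
...#...
....##.
.....#.
....###
.......
....#..
Population = 8

Under FIXED-DEAD boundary, generation 2:
##.....
#...#.#
##...##
....#..
....#.#
.....#.
Population = 13

Comparison: toroidal=8, fixed-dead=13 -> fixed-dead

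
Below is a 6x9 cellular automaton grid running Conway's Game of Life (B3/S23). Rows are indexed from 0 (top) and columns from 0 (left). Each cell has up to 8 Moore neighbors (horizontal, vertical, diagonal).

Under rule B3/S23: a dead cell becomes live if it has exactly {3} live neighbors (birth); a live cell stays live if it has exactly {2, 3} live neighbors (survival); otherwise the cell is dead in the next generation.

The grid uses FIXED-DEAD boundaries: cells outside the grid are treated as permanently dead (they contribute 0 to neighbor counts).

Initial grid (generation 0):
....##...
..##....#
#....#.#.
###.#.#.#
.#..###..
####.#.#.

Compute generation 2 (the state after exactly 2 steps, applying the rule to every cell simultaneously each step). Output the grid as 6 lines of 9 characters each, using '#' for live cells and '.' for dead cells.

Simulating step by step:
Generation 0 (given above): 24 live cells
Generation 1: 20 live cells
...##....
...#.##..
#...#####
#.###....
.........
####.#...
Generation 2: 15 live cells
(generation 2 grid is the final answer)

Answer: ...###...
...#.....
.##....#.
.#.##.##.
#........
.##......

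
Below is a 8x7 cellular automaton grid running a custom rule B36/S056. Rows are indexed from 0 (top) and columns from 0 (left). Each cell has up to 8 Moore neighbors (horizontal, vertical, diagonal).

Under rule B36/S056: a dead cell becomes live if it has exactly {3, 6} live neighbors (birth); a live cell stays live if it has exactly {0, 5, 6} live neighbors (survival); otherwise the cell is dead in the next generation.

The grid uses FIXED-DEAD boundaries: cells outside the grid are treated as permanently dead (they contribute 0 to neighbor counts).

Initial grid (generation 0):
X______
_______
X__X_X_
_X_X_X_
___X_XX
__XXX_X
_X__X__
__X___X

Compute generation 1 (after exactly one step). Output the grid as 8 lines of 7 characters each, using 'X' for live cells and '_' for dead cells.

Answer: X______
_______
__X____
____X__
____X__
_______
_______
______X

Derivation:
Simulating step by step:
Generation 0 (given above): 18 live cells
Generation 1: 5 live cells
(generation 1 grid is the final answer)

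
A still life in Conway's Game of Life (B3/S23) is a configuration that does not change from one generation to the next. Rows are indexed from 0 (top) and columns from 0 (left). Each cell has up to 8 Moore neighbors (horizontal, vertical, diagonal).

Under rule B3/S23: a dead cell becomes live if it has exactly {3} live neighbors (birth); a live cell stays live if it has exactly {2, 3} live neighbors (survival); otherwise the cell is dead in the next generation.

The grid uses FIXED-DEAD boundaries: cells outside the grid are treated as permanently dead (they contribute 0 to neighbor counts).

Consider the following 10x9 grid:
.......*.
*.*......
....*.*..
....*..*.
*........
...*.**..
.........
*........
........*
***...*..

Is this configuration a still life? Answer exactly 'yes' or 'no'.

Compute generation 1 and compare to generation 0 (given above):
Generation 1:
.........
.........
...*.*...
.....*...
....***..
.........
.........
.........
*........
.*.......
Cell (0,7) differs: gen0=1 vs gen1=0 -> NOT a still life.

Answer: no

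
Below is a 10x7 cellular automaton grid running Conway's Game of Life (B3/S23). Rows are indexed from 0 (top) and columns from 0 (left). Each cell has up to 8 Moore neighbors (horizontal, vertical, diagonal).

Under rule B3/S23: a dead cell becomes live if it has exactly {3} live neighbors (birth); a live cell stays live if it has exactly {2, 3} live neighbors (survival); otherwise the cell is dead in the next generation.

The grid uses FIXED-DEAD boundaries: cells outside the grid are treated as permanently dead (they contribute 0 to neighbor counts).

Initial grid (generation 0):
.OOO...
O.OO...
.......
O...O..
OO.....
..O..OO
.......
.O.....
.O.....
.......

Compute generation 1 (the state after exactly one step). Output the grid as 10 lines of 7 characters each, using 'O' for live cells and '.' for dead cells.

Simulating step by step:
Generation 0 (given above): 15 live cells
Generation 1: 11 live cells
(generation 1 grid is the final answer)

Answer: .O.O...
...O...
.O.O...
OO.....
OO...O.
.O.....
.......
.......
.......
.......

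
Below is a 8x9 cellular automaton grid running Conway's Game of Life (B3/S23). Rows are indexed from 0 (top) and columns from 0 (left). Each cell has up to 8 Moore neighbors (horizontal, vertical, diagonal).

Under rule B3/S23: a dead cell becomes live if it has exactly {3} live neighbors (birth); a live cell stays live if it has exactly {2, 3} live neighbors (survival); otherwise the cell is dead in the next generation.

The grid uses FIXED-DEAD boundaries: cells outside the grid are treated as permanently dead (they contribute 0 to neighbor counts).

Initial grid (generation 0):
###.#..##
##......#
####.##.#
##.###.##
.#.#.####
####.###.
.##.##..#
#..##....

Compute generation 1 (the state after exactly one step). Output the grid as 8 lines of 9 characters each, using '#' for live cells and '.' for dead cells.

Simulating step by step:
Generation 0 (given above): 44 live cells
Generation 1: 19 live cells
(generation 1 grid is the final answer)

Answer: #.#....##
....###.#
...#.##.#
.........
.........
#........
.......#.
.#####...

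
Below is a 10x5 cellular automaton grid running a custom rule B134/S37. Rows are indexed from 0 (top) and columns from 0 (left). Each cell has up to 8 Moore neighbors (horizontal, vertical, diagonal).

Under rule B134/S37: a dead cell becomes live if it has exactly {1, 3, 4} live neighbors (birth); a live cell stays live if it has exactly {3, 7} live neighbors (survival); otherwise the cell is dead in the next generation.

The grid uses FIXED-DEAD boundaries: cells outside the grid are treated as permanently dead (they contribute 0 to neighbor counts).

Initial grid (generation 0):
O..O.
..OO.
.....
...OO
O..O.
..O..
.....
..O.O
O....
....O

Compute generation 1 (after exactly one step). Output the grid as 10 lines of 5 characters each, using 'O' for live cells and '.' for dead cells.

Simulating step by step:
Generation 0 (given above): 13 live cells
Generation 1: 21 live cells
(generation 1 grid is the final answer)

Answer: ..O..
O....
.OOOO
OO...
..OOO
O...O
...OO
O....
..OO.
OO.O.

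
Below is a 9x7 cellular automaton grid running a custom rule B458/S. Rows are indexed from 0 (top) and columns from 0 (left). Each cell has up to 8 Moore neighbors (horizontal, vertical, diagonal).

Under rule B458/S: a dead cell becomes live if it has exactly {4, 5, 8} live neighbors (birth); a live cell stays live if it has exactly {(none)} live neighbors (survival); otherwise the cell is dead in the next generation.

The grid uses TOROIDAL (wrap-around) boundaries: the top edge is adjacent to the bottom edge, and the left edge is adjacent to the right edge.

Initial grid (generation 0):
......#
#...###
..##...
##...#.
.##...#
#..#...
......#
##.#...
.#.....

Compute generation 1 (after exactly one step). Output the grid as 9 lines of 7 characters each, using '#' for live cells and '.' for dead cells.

Simulating step by step:
Generation 0 (given above): 20 live cells
Generation 1: 11 live cells
(generation 1 grid is the final answer)

Answer: #....#.
.......
##..###
..#....
#......
.......
#......
.......
#......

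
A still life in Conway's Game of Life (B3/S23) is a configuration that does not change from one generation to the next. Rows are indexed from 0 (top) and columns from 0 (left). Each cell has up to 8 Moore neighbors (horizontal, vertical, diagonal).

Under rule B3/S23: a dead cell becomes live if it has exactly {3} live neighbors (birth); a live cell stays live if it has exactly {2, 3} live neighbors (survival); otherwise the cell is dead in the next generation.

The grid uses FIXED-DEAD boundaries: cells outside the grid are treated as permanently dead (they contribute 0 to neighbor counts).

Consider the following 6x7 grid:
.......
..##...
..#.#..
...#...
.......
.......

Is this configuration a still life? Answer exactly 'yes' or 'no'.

Answer: yes

Derivation:
Compute generation 1 and compare to generation 0 (given above):
Generation 1:
.......
..##...
..#.#..
...#...
.......
.......
The grids are IDENTICAL -> still life.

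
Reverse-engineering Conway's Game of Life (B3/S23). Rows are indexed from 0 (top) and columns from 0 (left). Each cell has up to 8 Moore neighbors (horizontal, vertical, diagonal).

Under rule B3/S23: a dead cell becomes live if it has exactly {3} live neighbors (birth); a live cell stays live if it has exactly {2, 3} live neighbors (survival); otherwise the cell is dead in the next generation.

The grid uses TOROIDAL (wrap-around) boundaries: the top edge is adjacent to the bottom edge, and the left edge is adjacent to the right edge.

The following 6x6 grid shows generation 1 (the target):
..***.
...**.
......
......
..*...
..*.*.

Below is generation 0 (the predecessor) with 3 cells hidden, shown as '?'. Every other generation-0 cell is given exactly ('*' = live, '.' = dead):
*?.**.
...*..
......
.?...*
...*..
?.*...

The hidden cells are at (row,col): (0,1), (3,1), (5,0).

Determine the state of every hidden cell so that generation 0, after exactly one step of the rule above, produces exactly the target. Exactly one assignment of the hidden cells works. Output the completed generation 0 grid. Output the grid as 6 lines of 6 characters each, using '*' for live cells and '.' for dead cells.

Hidden generation-0 cells (in order): (0,1), (3,1), (5,0).
A hidden cell only influences target cells in its own 3x3 neighborhood. Try each of the 2^3 = 8 assignments, step the completed generation 0 forward once under B3/S23, and compare with the target:
  (0,1)=. (3,1)=. (5,0)=. -> step gives (4,2)='.' but target has '*' -> reject
  (0,1)=. (3,1)=. (5,0)=* -> step gives (0,1)='*' but target has '.' -> reject
  (0,1)=. (3,1)=* (5,0)=. -> step reproduces the target at every cell -> ACCEPT
  (0,1)=. (3,1)=* (5,0)=* -> step gives (0,1)='*' but target has '.' -> reject
  (0,1)=* (3,1)=. (5,0)=. -> step gives (0,1)='*' but target has '.' -> reject
  (0,1)=* (3,1)=. (5,0)=* -> step gives (0,0)='*' but target has '.' -> reject
  (0,1)=* (3,1)=* (5,0)=. -> step gives (0,1)='*' but target has '.' -> reject
  (0,1)=* (3,1)=* (5,0)=* -> step gives (0,0)='*' but target has '.' -> reject
Unique solution: (0,1)=dead, (3,1)=live, (5,0)=dead.
Check: live-neighbor counts of every cell in the completed generation 0:
023322
112232
212121
202120
223121
122432
Applying B3/S23 to generation 0 with these counts gives:
..***.
...**.
......
......
..*...
..*.*.
which matches the target exactly.

Answer: *..**.
...*..
......
.*...*
...*..
..*...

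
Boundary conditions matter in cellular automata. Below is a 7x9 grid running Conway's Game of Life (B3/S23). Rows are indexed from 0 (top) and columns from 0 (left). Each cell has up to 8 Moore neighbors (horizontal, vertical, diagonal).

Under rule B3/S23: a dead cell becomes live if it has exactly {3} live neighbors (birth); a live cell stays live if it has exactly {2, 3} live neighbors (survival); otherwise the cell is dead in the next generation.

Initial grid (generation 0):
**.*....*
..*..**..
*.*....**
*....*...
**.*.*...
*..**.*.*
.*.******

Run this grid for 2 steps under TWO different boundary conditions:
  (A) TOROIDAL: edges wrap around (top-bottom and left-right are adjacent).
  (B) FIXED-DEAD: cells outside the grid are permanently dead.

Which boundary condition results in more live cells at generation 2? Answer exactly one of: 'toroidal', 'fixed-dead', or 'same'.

Answer: toroidal

Derivation:
Under TOROIDAL boundary, generation 2:
**.*...*.
.****.*..
.**.**.**
*.*.*...*
.******..
.*...**..
*.*......
Population = 30

Under FIXED-DEAD boundary, generation 2:
.***.....
..**..**.
..*.**.*.
*.*.*..*.
*.******.
*...***..
.......*.
Population = 27

Comparison: toroidal=30, fixed-dead=27 -> toroidal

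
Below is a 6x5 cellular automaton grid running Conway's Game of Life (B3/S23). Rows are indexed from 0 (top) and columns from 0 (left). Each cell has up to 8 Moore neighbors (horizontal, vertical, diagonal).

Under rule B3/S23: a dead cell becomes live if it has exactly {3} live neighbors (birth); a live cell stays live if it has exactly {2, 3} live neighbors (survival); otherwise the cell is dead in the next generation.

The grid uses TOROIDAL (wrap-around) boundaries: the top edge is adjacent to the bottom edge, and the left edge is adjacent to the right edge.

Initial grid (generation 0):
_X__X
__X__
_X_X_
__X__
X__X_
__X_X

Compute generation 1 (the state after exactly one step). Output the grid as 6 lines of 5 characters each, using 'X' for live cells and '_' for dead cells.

Answer: XXX__
XXXX_
_X_X_
_XXXX
_XXXX
_XX_X

Derivation:
Simulating step by step:
Generation 0 (given above): 10 live cells
Generation 1: 20 live cells
(generation 1 grid is the final answer)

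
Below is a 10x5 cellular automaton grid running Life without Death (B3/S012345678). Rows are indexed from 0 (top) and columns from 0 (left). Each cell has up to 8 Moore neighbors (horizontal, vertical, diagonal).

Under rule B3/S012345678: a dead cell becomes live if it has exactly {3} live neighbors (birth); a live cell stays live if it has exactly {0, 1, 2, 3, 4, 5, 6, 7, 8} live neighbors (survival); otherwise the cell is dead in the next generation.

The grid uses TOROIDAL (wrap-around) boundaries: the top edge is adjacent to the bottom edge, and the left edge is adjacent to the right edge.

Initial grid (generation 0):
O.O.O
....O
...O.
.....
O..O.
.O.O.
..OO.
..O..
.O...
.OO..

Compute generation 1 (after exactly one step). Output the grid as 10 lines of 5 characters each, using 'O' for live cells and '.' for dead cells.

Simulating step by step:
Generation 0 (given above): 15 live cells
Generation 1: 23 live cells
(generation 1 grid is the final answer)

Answer: O.O.O
O...O
...O.
....O
O.OOO
.O.O.
.OOO.
.OOO.
.O...
.OOO.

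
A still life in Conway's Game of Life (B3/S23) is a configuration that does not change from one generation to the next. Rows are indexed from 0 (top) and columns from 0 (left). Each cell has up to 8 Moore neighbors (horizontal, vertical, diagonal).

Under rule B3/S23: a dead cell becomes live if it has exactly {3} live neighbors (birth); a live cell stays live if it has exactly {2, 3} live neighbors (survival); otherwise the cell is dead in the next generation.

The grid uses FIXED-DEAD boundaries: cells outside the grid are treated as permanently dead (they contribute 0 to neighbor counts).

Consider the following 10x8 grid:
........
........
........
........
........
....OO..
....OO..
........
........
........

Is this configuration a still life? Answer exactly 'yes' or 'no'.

Answer: yes

Derivation:
Compute generation 1 and compare to generation 0 (given above):
Generation 1:
........
........
........
........
........
....OO..
....OO..
........
........
........
The grids are IDENTICAL -> still life.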